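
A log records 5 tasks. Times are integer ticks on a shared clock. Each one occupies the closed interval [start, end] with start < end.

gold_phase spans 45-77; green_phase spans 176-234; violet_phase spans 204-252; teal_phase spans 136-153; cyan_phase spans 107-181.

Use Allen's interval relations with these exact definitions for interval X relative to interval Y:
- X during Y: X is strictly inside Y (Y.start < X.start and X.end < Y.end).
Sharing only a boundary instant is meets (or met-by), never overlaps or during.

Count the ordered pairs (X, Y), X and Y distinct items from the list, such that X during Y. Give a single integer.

Checking all 20 ordered pairs for relation 'during'; matching pairs in alphabetical order:
(teal_phase, cyan_phase): teal_phase during cyan_phase ✓
Count: 1.

1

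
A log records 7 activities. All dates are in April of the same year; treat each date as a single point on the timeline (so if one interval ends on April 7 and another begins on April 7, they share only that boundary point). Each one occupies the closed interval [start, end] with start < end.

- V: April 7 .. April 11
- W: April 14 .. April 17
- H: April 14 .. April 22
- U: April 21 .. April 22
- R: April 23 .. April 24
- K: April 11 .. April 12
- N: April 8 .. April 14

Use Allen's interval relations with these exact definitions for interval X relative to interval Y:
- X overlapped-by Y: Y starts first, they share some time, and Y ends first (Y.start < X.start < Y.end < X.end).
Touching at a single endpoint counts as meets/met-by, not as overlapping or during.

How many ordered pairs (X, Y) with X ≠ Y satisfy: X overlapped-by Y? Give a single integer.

Checking all 42 ordered pairs for relation 'overlapped-by'; matching pairs in alphabetical order:
(N, V): N overlapped-by V ✓
Count: 1.

1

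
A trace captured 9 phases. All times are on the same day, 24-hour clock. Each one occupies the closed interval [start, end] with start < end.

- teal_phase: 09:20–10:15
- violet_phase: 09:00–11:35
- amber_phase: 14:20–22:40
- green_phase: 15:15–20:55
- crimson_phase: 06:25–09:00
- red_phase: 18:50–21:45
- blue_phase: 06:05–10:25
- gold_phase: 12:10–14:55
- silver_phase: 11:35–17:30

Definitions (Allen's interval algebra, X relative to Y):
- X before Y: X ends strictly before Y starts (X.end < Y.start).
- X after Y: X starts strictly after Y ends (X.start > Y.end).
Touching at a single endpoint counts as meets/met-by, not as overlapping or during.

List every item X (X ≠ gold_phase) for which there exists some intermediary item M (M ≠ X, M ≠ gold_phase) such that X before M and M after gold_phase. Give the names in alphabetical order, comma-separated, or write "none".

Target gold_phase = [12:10, 14:55].
Intermediaries M with M after gold_phase: green_phase, red_phase.
Via green_phase — items with X before green_phase: blue_phase, crimson_phase, teal_phase, violet_phase.
Via red_phase — items with X before red_phase: blue_phase, crimson_phase, silver_phase, teal_phase, violet_phase.
Union: blue_phase, crimson_phase, silver_phase, teal_phase, violet_phase.

blue_phase, crimson_phase, silver_phase, teal_phase, violet_phase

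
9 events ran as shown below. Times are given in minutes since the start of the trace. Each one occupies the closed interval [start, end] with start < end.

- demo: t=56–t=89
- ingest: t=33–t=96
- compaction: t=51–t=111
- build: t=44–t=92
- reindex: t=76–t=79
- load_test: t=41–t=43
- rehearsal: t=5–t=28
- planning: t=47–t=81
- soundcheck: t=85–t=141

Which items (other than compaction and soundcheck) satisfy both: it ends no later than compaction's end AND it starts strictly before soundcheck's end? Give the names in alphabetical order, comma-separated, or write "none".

build, demo, ingest, load_test, planning, rehearsal, reindex

Conditions: its end is no later than compaction's end (X.end <= t=111) AND its start is strictly before soundcheck's end (X.start < t=141).
build: end t=92 <= t=111? ✓; start t=44 < t=141? ✓ → yes.
demo: end t=89 <= t=111? ✓; start t=56 < t=141? ✓ → yes.
ingest: end t=96 <= t=111? ✓; start t=33 < t=141? ✓ → yes.
load_test: end t=43 <= t=111? ✓; start t=41 < t=141? ✓ → yes.
planning: end t=81 <= t=111? ✓; start t=47 < t=141? ✓ → yes.
rehearsal: end t=28 <= t=111? ✓; start t=5 < t=141? ✓ → yes.
reindex: end t=79 <= t=111? ✓; start t=76 < t=141? ✓ → yes.
Result: build, demo, ingest, load_test, planning, rehearsal, reindex.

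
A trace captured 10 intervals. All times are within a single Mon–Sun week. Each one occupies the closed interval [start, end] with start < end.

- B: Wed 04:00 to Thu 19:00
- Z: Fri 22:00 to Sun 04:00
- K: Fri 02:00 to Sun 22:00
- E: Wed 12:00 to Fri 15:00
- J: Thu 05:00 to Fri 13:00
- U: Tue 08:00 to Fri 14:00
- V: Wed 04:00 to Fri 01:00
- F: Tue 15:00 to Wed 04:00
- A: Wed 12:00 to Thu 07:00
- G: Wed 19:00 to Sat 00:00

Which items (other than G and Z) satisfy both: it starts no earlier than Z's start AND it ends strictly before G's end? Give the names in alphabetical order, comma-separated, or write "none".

none

Conditions: its start is no earlier than Z's start (X.start >= Fri 22:00) AND its end is strictly before G's end (X.end < Sat 00:00).
A: start Wed 12:00 >= Fri 22:00? ✗; end Thu 07:00 < Sat 00:00? ✓ → no.
B: start Wed 04:00 >= Fri 22:00? ✗; end Thu 19:00 < Sat 00:00? ✓ → no.
E: start Wed 12:00 >= Fri 22:00? ✗; end Fri 15:00 < Sat 00:00? ✓ → no.
F: start Tue 15:00 >= Fri 22:00? ✗; end Wed 04:00 < Sat 00:00? ✓ → no.
J: start Thu 05:00 >= Fri 22:00? ✗; end Fri 13:00 < Sat 00:00? ✓ → no.
K: start Fri 02:00 >= Fri 22:00? ✗; end Sun 22:00 < Sat 00:00? ✗ → no.
U: start Tue 08:00 >= Fri 22:00? ✗; end Fri 14:00 < Sat 00:00? ✓ → no.
V: start Wed 04:00 >= Fri 22:00? ✗; end Fri 01:00 < Sat 00:00? ✓ → no.
Result: none.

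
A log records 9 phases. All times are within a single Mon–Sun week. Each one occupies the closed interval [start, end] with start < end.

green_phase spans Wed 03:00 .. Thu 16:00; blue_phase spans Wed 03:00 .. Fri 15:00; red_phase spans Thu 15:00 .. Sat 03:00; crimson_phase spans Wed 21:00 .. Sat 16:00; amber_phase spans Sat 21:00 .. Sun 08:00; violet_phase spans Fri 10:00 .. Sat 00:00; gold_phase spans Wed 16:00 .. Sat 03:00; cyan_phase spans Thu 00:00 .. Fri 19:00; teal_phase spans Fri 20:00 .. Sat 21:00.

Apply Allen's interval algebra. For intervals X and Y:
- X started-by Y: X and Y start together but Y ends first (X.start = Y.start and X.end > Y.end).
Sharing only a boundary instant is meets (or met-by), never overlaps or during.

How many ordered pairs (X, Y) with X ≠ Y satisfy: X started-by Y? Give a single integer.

1

Checking all 72 ordered pairs for relation 'started-by'; matching pairs in alphabetical order:
(blue_phase, green_phase): blue_phase started-by green_phase ✓
Count: 1.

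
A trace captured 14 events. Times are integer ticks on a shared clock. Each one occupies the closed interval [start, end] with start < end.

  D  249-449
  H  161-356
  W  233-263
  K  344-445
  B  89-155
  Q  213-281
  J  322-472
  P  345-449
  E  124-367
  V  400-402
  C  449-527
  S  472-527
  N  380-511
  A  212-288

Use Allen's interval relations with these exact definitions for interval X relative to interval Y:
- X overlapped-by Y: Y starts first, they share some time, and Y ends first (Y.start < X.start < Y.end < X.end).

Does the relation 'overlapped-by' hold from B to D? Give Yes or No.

B = [89, 155], D = [249, 449].
Actual relation of B to D: before.
Asked whether 'overlapped-by' holds → No.

No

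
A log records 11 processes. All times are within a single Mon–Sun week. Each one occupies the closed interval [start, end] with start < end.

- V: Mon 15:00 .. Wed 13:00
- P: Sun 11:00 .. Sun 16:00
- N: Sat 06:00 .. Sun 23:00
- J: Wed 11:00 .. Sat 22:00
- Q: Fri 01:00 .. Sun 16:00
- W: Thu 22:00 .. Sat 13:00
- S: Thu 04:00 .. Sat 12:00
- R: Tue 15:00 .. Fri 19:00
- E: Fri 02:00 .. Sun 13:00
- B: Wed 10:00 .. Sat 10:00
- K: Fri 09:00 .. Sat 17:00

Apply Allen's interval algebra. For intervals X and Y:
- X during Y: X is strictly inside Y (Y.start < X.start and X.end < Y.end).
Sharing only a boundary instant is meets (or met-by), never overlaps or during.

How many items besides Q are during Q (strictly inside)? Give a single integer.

2

Target Q = [Fri 01:00, Sun 16:00].
B [Wed 10:00, Sat 10:00] → overlaps → no.
E [Fri 02:00, Sun 13:00] → during → counts.
J [Wed 11:00, Sat 22:00] → overlaps → no.
K [Fri 09:00, Sat 17:00] → during → counts.
N [Sat 06:00, Sun 23:00] → overlapped-by → no.
P [Sun 11:00, Sun 16:00] → finishes → no.
R [Tue 15:00, Fri 19:00] → overlaps → no.
S [Thu 04:00, Sat 12:00] → overlaps → no.
V [Mon 15:00, Wed 13:00] → before → no.
W [Thu 22:00, Sat 13:00] → overlaps → no.
Total: 2.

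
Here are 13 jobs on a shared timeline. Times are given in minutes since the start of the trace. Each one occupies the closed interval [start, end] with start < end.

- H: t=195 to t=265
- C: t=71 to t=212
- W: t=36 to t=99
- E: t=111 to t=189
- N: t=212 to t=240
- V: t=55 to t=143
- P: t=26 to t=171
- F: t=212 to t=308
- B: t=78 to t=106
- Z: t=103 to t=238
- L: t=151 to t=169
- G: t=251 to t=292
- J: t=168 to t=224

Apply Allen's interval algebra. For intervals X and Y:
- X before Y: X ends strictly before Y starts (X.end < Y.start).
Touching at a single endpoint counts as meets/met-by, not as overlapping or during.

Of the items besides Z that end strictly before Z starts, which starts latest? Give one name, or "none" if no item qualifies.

W

Target Z = [t=103, t=238].
B [t=78, t=106] → overlaps → excluded.
C [t=71, t=212] → overlaps → excluded.
E [t=111, t=189] → during → excluded.
F [t=212, t=308] → overlapped-by → excluded.
G [t=251, t=292] → after → excluded.
H [t=195, t=265] → overlapped-by → excluded.
J [t=168, t=224] → during → excluded.
L [t=151, t=169] → during → excluded.
N [t=212, t=240] → overlapped-by → excluded.
P [t=26, t=171] → overlaps → excluded.
V [t=55, t=143] → overlaps → excluded.
W [t=36, t=99] → before → candidate.
Among candidates, latest start is t=36 → W.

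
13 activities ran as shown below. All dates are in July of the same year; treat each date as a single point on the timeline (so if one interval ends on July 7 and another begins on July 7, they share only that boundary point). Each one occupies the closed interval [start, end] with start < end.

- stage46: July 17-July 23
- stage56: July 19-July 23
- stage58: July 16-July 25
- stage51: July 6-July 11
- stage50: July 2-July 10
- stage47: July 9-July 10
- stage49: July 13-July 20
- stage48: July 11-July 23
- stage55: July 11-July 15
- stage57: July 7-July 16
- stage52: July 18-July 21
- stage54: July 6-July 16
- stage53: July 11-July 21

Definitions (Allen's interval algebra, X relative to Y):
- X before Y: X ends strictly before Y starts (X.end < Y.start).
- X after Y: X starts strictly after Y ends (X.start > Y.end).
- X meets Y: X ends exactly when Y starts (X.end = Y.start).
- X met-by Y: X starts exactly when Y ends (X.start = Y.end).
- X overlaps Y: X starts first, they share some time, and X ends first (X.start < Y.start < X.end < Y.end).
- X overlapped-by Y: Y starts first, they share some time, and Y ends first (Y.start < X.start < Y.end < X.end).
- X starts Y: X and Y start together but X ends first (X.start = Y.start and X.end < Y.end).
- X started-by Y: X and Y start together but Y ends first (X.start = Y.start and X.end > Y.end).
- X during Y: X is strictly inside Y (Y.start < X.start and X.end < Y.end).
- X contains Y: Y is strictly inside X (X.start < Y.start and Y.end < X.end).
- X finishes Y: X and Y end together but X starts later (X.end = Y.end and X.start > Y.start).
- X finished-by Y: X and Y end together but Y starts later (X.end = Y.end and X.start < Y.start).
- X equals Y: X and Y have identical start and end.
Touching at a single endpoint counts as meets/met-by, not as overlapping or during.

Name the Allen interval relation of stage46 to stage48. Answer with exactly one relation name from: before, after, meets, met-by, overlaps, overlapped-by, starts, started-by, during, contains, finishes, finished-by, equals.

stage46 = [July 17, July 23]; stage48 = [July 11, July 23].
Compare endpoints: stage46.start > stage48.start, stage46.start < stage48.end, stage46.end > stage48.start, stage46.end = stage48.end.
That pattern is 'finishes'.

finishes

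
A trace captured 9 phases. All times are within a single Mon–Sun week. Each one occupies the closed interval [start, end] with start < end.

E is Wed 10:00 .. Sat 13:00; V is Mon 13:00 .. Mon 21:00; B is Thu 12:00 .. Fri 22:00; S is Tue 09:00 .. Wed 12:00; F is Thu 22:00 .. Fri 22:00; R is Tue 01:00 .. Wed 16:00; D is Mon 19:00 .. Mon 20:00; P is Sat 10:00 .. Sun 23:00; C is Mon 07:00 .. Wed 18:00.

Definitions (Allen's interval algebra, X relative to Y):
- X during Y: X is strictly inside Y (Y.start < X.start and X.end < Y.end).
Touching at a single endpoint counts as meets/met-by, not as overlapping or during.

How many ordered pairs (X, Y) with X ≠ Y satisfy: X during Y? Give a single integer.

Checking all 72 ordered pairs for relation 'during'; matching pairs in alphabetical order:
(B, E): B during E ✓
(D, C): D during C ✓
(D, V): D during V ✓
(F, E): F during E ✓
(R, C): R during C ✓
(S, C): S during C ✓
(S, R): S during R ✓
(V, C): V during C ✓
Count: 8.

8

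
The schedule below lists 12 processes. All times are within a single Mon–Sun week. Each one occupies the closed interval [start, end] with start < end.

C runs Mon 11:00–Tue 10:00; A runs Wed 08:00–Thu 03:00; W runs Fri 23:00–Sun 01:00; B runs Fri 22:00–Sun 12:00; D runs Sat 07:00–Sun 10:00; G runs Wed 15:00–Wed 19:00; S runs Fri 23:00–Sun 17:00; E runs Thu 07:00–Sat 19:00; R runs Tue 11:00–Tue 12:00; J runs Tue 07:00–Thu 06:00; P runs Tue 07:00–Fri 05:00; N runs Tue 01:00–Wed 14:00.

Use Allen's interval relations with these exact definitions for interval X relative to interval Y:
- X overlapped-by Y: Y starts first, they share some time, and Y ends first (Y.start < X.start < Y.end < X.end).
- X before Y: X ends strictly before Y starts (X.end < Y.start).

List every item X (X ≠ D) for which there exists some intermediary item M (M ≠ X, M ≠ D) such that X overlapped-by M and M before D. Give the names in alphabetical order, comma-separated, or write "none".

A, E, J, N, P

Target D = [Sat 07:00, Sun 10:00].
Intermediaries M with M before D: A, C, G, J, N, P, R.
Via A — items with X overlapped-by A: none.
Via C — items with X overlapped-by C: J, N, P.
Via G — items with X overlapped-by G: none.
Via J — items with X overlapped-by J: none.
Via N — items with X overlapped-by N: A, J, P.
Via P — items with X overlapped-by P: E.
Via R — items with X overlapped-by R: none.
Union: A, E, J, N, P.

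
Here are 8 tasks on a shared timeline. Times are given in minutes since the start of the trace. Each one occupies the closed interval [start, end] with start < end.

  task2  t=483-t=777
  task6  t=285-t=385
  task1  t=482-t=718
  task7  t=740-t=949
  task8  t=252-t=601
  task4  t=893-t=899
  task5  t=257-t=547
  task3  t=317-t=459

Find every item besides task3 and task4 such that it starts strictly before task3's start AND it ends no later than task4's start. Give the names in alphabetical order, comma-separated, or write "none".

task5, task6, task8

Conditions: its start is strictly before task3's start (X.start < t=317) AND its end is no later than task4's start (X.end <= t=893).
task1: start t=482 < t=317? ✗; end t=718 <= t=893? ✓ → no.
task2: start t=483 < t=317? ✗; end t=777 <= t=893? ✓ → no.
task5: start t=257 < t=317? ✓; end t=547 <= t=893? ✓ → yes.
task6: start t=285 < t=317? ✓; end t=385 <= t=893? ✓ → yes.
task7: start t=740 < t=317? ✗; end t=949 <= t=893? ✗ → no.
task8: start t=252 < t=317? ✓; end t=601 <= t=893? ✓ → yes.
Result: task5, task6, task8.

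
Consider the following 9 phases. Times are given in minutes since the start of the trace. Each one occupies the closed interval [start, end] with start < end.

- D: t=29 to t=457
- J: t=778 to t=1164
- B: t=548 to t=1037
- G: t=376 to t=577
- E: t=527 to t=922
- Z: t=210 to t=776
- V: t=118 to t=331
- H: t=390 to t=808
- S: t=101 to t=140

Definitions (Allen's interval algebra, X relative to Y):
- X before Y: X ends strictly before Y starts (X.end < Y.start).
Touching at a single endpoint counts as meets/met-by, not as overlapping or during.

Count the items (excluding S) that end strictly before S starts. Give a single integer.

Target S = [t=101, t=140].
B [t=548, t=1037] → after → no.
D [t=29, t=457] → contains → no.
E [t=527, t=922] → after → no.
G [t=376, t=577] → after → no.
H [t=390, t=808] → after → no.
J [t=778, t=1164] → after → no.
V [t=118, t=331] → overlapped-by → no.
Z [t=210, t=776] → after → no.
Total: 0.

0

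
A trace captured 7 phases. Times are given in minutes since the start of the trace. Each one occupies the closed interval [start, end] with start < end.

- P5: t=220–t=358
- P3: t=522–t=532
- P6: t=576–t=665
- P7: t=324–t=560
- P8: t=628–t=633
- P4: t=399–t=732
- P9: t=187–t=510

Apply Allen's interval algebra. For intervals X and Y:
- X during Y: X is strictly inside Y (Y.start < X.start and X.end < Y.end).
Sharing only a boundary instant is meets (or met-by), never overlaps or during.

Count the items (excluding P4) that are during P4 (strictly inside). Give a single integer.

Target P4 = [t=399, t=732].
P3 [t=522, t=532] → during → counts.
P5 [t=220, t=358] → before → no.
P6 [t=576, t=665] → during → counts.
P7 [t=324, t=560] → overlaps → no.
P8 [t=628, t=633] → during → counts.
P9 [t=187, t=510] → overlaps → no.
Total: 3.

3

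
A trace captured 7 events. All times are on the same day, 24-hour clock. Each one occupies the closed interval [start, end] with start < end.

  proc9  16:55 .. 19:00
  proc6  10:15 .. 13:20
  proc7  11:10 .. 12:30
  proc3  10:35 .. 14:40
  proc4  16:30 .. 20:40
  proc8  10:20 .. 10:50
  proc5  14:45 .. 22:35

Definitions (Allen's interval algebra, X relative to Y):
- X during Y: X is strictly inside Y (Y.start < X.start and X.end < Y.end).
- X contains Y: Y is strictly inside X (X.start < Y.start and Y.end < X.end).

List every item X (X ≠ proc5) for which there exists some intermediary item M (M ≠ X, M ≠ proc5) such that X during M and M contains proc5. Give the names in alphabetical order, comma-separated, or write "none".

none

Target proc5 = [14:45, 22:35].
Intermediaries M with M contains proc5: none.
Union: none.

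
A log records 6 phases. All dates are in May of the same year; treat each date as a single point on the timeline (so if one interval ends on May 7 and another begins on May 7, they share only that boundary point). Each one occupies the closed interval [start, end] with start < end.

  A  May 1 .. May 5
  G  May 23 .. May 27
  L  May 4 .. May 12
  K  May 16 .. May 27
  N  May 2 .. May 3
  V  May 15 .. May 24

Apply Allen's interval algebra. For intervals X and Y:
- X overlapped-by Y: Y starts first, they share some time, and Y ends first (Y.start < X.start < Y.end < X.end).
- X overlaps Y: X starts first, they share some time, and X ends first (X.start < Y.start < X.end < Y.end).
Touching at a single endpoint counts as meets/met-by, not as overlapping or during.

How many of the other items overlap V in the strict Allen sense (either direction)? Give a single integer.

Target V = [May 15, May 24].
A [May 1, May 5] → before → no.
G [May 23, May 27] → overlapped-by → counts.
K [May 16, May 27] → overlapped-by → counts.
L [May 4, May 12] → before → no.
N [May 2, May 3] → before → no.
Total: 2.

2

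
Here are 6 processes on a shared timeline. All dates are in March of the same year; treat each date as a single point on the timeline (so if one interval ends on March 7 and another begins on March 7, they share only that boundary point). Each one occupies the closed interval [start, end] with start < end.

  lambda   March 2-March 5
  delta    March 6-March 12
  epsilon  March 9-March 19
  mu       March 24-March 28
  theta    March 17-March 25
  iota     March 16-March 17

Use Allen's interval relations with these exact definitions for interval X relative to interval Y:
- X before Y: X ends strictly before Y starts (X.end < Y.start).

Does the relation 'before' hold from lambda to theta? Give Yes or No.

lambda = [March 2, March 5], theta = [March 17, March 25].
Actual relation of lambda to theta: before.
Asked whether 'before' holds → Yes.

Yes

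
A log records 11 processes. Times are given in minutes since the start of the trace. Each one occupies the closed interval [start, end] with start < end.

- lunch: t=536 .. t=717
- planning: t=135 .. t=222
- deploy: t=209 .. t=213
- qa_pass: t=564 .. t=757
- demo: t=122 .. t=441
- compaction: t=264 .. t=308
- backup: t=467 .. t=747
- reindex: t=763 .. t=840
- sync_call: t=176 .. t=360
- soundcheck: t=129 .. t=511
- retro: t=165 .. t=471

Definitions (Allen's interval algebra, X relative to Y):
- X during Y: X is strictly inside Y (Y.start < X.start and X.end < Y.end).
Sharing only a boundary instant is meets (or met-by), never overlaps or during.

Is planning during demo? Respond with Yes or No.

planning = [t=135, t=222], demo = [t=122, t=441].
Actual relation of planning to demo: during.
Asked whether 'during' holds → Yes.

Yes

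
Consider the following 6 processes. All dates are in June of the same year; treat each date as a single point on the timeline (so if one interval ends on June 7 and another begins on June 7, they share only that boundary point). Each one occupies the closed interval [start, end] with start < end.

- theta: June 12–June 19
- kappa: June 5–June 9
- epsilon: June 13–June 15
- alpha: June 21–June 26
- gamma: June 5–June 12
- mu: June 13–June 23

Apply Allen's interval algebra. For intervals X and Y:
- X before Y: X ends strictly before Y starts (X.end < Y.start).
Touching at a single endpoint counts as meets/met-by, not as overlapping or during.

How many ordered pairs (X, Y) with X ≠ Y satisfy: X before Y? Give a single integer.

9

Checking all 30 ordered pairs for relation 'before'; matching pairs in alphabetical order:
(epsilon, alpha): epsilon before alpha ✓
(gamma, alpha): gamma before alpha ✓
(gamma, epsilon): gamma before epsilon ✓
(gamma, mu): gamma before mu ✓
(kappa, alpha): kappa before alpha ✓
(kappa, epsilon): kappa before epsilon ✓
(kappa, mu): kappa before mu ✓
(kappa, theta): kappa before theta ✓
(theta, alpha): theta before alpha ✓
Count: 9.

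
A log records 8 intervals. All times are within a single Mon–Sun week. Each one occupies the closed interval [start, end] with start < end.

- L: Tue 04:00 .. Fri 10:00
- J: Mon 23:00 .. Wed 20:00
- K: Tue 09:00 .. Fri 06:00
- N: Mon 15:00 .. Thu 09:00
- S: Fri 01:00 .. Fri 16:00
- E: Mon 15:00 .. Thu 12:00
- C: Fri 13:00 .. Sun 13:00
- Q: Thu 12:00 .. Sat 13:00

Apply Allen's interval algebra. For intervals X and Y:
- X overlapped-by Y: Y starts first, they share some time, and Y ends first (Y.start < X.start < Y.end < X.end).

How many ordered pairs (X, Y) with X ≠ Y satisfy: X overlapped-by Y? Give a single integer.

Checking all 56 ordered pairs for relation 'overlapped-by'; matching pairs in alphabetical order:
(C, Q): C overlapped-by Q ✓
(C, S): C overlapped-by S ✓
(K, E): K overlapped-by E ✓
(K, J): K overlapped-by J ✓
(K, N): K overlapped-by N ✓
(L, E): L overlapped-by E ✓
(L, J): L overlapped-by J ✓
(L, N): L overlapped-by N ✓
(Q, K): Q overlapped-by K ✓
(Q, L): Q overlapped-by L ✓
(S, K): S overlapped-by K ✓
(S, L): S overlapped-by L ✓
Count: 12.

12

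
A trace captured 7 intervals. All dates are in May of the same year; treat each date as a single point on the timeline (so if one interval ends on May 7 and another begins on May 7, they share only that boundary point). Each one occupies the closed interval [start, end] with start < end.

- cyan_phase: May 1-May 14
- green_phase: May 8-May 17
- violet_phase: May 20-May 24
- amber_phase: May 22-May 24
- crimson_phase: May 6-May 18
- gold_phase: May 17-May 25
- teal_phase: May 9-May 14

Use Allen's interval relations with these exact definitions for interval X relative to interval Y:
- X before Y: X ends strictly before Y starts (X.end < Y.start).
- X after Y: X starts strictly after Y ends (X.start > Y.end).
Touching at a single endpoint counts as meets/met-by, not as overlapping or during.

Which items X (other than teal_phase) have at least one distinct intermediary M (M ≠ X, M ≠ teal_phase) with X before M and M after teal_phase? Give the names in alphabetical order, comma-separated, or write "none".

Target teal_phase = [May 9, May 14].
Intermediaries M with M after teal_phase: amber_phase, gold_phase, violet_phase.
Via amber_phase — items with X before amber_phase: crimson_phase, cyan_phase, green_phase.
Via gold_phase — items with X before gold_phase: cyan_phase.
Via violet_phase — items with X before violet_phase: crimson_phase, cyan_phase, green_phase.
Union: crimson_phase, cyan_phase, green_phase.

crimson_phase, cyan_phase, green_phase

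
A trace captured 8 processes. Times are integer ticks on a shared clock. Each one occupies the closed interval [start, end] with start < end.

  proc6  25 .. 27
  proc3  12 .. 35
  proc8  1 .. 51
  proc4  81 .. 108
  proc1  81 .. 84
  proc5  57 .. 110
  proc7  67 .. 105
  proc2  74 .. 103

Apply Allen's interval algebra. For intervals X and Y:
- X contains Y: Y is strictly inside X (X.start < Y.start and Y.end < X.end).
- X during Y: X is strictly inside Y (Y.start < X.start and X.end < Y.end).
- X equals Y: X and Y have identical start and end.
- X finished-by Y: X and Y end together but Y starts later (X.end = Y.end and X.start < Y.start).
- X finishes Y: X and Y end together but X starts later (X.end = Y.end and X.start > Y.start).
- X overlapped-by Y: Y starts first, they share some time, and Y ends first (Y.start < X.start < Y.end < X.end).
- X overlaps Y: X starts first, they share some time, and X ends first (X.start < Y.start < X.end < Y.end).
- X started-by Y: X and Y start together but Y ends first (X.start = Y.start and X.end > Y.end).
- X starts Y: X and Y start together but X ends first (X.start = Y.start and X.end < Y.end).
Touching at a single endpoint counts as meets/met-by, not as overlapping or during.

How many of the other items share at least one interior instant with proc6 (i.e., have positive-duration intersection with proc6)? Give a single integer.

2

Target proc6 = [25, 27].
proc1 [81, 84] → after → no.
proc2 [74, 103] → after → no.
proc3 [12, 35] → contains → counts.
proc4 [81, 108] → after → no.
proc5 [57, 110] → after → no.
proc7 [67, 105] → after → no.
proc8 [1, 51] → contains → counts.
Total: 2.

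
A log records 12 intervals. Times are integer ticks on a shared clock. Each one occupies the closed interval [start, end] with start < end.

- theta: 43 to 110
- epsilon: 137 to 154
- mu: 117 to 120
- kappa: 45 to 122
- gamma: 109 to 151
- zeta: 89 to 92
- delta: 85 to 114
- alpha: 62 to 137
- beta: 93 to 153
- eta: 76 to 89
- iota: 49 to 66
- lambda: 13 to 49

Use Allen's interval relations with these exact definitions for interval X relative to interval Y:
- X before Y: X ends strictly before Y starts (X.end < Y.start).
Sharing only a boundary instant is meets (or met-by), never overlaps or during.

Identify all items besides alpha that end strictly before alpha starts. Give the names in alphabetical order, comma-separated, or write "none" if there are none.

Target alpha = [62, 137].
beta [93, 153] → overlapped-by → no.
delta [85, 114] → during → no.
epsilon [137, 154] → met-by → no.
eta [76, 89] → during → no.
gamma [109, 151] → overlapped-by → no.
iota [49, 66] → overlaps → no.
kappa [45, 122] → overlaps → no.
lambda [13, 49] → before → yes.
mu [117, 120] → during → no.
theta [43, 110] → overlaps → no.
zeta [89, 92] → during → no.
Result: lambda.

lambda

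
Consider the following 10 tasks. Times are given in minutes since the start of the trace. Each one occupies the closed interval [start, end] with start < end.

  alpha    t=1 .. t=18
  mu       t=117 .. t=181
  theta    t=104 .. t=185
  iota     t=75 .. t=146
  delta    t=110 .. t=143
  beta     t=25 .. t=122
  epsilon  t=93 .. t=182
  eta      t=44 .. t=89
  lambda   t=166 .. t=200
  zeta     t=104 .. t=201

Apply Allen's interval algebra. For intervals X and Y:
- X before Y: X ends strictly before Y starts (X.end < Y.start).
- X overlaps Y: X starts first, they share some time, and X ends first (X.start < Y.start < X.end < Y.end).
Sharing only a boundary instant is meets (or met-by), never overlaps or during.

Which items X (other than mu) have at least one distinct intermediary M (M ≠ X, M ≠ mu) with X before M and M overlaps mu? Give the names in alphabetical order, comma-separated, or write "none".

Target mu = [t=117, t=181].
Intermediaries M with M overlaps mu: beta, delta, iota.
Via beta — items with X before beta: alpha.
Via delta — items with X before delta: alpha, eta.
Via iota — items with X before iota: alpha.
Union: alpha, eta.

alpha, eta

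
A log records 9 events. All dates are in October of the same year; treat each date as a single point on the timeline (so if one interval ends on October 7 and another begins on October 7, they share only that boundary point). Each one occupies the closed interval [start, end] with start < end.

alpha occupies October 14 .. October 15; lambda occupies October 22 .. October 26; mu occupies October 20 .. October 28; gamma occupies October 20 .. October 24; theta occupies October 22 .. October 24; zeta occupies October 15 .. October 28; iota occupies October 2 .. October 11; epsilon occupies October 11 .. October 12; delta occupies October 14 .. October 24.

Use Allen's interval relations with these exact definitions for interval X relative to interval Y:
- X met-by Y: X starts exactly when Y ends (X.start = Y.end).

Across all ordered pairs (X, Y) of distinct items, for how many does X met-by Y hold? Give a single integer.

2

Checking all 72 ordered pairs for relation 'met-by'; matching pairs in alphabetical order:
(epsilon, iota): epsilon met-by iota ✓
(zeta, alpha): zeta met-by alpha ✓
Count: 2.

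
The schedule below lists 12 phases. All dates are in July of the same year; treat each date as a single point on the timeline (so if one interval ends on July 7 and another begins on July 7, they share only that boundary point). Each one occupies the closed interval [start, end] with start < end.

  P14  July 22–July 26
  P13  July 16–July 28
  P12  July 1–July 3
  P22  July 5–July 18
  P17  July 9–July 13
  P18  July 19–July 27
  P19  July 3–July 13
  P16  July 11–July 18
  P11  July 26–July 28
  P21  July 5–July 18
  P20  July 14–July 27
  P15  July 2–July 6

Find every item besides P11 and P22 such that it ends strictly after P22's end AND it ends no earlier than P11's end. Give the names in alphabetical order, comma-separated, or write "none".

Conditions: its end is strictly after P22's end (X.end > July 18) AND its end is no earlier than P11's end (X.end >= July 28).
P12: end July 3 > July 18? ✗; end July 3 >= July 28? ✗ → no.
P13: end July 28 > July 18? ✓; end July 28 >= July 28? ✓ → yes.
P14: end July 26 > July 18? ✓; end July 26 >= July 28? ✗ → no.
P15: end July 6 > July 18? ✗; end July 6 >= July 28? ✗ → no.
P16: end July 18 > July 18? ✗; end July 18 >= July 28? ✗ → no.
P17: end July 13 > July 18? ✗; end July 13 >= July 28? ✗ → no.
P18: end July 27 > July 18? ✓; end July 27 >= July 28? ✗ → no.
P19: end July 13 > July 18? ✗; end July 13 >= July 28? ✗ → no.
P20: end July 27 > July 18? ✓; end July 27 >= July 28? ✗ → no.
P21: end July 18 > July 18? ✗; end July 18 >= July 28? ✗ → no.
Result: P13.

P13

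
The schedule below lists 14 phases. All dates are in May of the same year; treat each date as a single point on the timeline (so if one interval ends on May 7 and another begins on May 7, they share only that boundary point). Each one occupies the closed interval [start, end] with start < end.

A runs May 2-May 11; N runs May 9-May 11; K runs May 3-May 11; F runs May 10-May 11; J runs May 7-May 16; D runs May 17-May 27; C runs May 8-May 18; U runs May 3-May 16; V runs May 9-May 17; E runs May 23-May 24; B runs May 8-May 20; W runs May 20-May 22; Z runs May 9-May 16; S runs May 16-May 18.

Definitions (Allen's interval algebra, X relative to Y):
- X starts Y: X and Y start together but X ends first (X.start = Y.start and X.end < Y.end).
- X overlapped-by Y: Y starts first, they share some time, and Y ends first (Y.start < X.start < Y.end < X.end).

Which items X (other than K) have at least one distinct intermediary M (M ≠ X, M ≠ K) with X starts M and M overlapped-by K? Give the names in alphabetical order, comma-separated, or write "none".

Target K = [May 3, May 11].
Intermediaries M with M overlapped-by K: B, C, J, V, Z.
Via B — items with X starts B: C.
Via C — items with X starts C: none.
Via J — items with X starts J: none.
Via V — items with X starts V: N, Z.
Via Z — items with X starts Z: N.
Union: C, N, Z.

C, N, Z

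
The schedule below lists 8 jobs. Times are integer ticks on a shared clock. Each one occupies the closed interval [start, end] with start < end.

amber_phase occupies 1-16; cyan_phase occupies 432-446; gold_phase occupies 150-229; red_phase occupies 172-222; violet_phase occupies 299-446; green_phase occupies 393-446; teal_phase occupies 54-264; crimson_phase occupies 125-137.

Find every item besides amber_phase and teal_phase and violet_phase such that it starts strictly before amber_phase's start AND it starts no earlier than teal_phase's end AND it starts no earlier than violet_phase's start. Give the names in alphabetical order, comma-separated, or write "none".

Conditions: its start is strictly before amber_phase's start (X.start < 1) AND its start is no earlier than teal_phase's end (X.start >= 264) AND its start is no earlier than violet_phase's start (X.start >= 299).
crimson_phase: start 125 < 1? ✗; start 125 >= 264? ✗; start 125 >= 299? ✗ → no.
cyan_phase: start 432 < 1? ✗; start 432 >= 264? ✓; start 432 >= 299? ✓ → no.
gold_phase: start 150 < 1? ✗; start 150 >= 264? ✗; start 150 >= 299? ✗ → no.
green_phase: start 393 < 1? ✗; start 393 >= 264? ✓; start 393 >= 299? ✓ → no.
red_phase: start 172 < 1? ✗; start 172 >= 264? ✗; start 172 >= 299? ✗ → no.
Result: none.

none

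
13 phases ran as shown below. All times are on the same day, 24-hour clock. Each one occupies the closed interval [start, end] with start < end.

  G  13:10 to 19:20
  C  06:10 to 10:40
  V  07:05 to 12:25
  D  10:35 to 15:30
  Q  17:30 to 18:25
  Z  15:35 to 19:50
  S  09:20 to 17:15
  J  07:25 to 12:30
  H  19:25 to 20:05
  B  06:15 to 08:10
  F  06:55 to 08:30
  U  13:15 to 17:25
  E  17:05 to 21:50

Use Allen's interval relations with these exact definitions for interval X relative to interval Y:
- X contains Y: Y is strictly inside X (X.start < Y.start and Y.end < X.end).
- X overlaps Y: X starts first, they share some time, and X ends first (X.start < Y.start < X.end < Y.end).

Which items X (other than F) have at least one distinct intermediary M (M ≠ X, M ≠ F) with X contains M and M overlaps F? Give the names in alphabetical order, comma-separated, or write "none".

C

Target F = [06:55, 08:30].
Intermediaries M with M overlaps F: B.
Via B — items with X contains B: C.
Union: C.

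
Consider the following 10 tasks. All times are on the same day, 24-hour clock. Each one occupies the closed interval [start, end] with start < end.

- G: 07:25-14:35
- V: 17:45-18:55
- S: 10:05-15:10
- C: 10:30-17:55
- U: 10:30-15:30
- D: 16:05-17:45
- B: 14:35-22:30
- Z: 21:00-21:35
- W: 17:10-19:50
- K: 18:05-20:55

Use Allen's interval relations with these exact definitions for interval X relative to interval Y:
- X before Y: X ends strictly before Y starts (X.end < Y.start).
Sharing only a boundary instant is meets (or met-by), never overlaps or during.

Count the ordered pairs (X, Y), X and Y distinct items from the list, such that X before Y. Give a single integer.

Checking all 90 ordered pairs for relation 'before'; matching pairs in alphabetical order:
(C, K): C before K ✓
(C, Z): C before Z ✓
(D, K): D before K ✓
(D, Z): D before Z ✓
(G, D): G before D ✓
(G, K): G before K ✓
(G, V): G before V ✓
(G, W): G before W ✓
(G, Z): G before Z ✓
(K, Z): K before Z ✓
(S, D): S before D ✓
(S, K): S before K ✓
(S, V): S before V ✓
(S, W): S before W ✓
(S, Z): S before Z ✓
(U, D): U before D ✓
(U, K): U before K ✓
(U, V): U before V ✓
(U, W): U before W ✓
(U, Z): U before Z ✓
(V, Z): V before Z ✓
(W, Z): W before Z ✓
Count: 22.

22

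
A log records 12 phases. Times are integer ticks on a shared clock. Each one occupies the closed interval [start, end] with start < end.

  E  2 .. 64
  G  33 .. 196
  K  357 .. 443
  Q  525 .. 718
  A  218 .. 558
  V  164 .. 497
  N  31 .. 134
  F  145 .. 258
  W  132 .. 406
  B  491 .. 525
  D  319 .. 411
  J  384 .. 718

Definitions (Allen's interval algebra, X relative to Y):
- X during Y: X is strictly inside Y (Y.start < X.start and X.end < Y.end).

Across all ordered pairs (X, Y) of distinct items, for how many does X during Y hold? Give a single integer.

7

Checking all 132 ordered pairs for relation 'during'; matching pairs in alphabetical order:
(B, A): B during A ✓
(B, J): B during J ✓
(D, A): D during A ✓
(D, V): D during V ✓
(F, W): F during W ✓
(K, A): K during A ✓
(K, V): K during V ✓
Count: 7.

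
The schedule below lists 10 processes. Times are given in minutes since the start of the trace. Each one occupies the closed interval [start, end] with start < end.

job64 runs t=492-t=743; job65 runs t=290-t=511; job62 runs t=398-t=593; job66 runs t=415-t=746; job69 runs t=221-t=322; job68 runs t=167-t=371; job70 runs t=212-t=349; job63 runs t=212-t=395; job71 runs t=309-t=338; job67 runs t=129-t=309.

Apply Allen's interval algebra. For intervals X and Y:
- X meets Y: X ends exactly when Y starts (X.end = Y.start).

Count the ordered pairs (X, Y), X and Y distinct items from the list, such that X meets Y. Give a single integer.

1

Checking all 90 ordered pairs for relation 'meets'; matching pairs in alphabetical order:
(job67, job71): job67 meets job71 ✓
Count: 1.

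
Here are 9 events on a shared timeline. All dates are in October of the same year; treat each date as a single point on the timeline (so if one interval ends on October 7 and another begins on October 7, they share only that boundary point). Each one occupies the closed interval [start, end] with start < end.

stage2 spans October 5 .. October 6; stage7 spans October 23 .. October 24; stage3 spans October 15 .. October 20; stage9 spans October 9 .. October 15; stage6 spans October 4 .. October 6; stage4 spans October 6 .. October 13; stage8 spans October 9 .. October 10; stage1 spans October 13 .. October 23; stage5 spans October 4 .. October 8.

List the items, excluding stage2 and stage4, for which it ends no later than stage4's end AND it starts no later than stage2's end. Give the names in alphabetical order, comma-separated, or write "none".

Conditions: its end is no later than stage4's end (X.end <= October 13) AND its start is no later than stage2's end (X.start <= October 6).
stage1: end October 23 <= October 13? ✗; start October 13 <= October 6? ✗ → no.
stage3: end October 20 <= October 13? ✗; start October 15 <= October 6? ✗ → no.
stage5: end October 8 <= October 13? ✓; start October 4 <= October 6? ✓ → yes.
stage6: end October 6 <= October 13? ✓; start October 4 <= October 6? ✓ → yes.
stage7: end October 24 <= October 13? ✗; start October 23 <= October 6? ✗ → no.
stage8: end October 10 <= October 13? ✓; start October 9 <= October 6? ✗ → no.
stage9: end October 15 <= October 13? ✗; start October 9 <= October 6? ✗ → no.
Result: stage5, stage6.

stage5, stage6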